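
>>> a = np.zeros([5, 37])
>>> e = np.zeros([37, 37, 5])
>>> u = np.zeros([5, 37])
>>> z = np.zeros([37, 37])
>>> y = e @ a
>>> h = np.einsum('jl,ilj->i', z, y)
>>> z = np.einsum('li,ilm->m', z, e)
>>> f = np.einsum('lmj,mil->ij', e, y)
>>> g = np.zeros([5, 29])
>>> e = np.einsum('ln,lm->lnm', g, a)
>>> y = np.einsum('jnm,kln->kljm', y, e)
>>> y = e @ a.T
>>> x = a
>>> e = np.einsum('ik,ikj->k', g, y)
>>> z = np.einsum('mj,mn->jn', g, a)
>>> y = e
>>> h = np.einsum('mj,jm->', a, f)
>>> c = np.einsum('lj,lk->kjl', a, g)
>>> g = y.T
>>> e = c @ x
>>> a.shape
(5, 37)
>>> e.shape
(29, 37, 37)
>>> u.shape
(5, 37)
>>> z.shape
(29, 37)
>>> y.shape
(29,)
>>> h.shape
()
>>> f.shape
(37, 5)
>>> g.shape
(29,)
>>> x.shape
(5, 37)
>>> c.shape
(29, 37, 5)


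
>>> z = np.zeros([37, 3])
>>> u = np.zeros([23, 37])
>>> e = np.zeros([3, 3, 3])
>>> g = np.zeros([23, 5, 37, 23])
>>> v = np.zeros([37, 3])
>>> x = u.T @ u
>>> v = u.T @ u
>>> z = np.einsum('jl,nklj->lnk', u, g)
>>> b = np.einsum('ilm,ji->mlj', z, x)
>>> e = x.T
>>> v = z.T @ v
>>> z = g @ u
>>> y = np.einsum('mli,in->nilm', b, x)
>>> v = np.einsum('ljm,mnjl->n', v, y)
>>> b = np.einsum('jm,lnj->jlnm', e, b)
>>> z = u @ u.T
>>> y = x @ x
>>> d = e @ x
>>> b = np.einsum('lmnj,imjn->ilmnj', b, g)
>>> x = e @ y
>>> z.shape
(23, 23)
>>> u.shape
(23, 37)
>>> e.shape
(37, 37)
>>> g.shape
(23, 5, 37, 23)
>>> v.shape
(37,)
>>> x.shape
(37, 37)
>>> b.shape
(23, 37, 5, 23, 37)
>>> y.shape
(37, 37)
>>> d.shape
(37, 37)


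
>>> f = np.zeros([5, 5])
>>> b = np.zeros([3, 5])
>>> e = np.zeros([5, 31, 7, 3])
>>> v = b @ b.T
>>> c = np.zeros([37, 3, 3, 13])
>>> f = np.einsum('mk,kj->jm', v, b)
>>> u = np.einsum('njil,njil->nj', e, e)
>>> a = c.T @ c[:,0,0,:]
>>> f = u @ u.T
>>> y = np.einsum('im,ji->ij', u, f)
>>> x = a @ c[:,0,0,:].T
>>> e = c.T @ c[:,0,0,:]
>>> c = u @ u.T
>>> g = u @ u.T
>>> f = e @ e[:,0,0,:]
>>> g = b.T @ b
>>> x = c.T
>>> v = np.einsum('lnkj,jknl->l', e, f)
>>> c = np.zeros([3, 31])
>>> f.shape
(13, 3, 3, 13)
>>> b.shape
(3, 5)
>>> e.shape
(13, 3, 3, 13)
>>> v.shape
(13,)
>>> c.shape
(3, 31)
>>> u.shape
(5, 31)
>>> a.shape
(13, 3, 3, 13)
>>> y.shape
(5, 5)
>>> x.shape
(5, 5)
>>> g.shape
(5, 5)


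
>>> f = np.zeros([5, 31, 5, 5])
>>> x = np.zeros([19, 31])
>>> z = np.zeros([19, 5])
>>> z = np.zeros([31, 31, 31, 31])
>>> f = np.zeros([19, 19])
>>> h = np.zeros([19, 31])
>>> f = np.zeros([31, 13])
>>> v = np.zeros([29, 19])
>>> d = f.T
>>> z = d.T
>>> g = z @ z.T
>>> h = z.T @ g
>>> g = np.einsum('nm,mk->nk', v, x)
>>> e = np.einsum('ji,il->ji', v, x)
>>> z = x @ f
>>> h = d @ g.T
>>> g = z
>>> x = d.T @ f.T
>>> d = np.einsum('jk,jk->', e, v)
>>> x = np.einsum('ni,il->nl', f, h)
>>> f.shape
(31, 13)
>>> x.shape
(31, 29)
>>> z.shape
(19, 13)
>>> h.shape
(13, 29)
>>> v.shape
(29, 19)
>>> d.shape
()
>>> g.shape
(19, 13)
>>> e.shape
(29, 19)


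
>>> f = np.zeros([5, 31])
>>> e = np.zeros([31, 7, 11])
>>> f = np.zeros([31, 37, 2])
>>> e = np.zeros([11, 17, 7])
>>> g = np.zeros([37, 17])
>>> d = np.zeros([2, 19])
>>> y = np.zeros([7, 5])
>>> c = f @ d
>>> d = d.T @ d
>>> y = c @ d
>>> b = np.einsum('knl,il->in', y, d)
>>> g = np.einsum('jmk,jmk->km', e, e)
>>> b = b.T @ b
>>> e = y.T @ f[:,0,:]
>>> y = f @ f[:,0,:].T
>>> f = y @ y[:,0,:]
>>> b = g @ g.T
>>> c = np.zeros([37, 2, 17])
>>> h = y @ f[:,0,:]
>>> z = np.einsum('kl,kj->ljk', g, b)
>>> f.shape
(31, 37, 31)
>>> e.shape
(19, 37, 2)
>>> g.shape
(7, 17)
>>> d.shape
(19, 19)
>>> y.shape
(31, 37, 31)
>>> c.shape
(37, 2, 17)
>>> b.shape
(7, 7)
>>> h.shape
(31, 37, 31)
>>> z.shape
(17, 7, 7)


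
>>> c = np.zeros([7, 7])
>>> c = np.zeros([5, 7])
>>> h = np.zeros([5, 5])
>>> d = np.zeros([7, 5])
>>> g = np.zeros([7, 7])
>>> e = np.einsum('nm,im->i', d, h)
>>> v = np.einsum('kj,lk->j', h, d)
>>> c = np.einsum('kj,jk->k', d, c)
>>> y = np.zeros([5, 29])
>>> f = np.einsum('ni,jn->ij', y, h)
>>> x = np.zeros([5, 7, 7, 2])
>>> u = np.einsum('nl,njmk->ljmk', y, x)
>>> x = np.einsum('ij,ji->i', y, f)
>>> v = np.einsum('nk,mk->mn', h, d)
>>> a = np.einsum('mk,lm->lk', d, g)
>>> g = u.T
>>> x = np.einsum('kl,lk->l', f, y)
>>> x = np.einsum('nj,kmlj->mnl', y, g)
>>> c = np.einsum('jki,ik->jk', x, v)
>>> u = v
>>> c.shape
(7, 5)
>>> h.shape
(5, 5)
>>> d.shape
(7, 5)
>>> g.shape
(2, 7, 7, 29)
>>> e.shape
(5,)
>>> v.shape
(7, 5)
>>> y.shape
(5, 29)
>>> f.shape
(29, 5)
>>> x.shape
(7, 5, 7)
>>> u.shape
(7, 5)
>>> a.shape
(7, 5)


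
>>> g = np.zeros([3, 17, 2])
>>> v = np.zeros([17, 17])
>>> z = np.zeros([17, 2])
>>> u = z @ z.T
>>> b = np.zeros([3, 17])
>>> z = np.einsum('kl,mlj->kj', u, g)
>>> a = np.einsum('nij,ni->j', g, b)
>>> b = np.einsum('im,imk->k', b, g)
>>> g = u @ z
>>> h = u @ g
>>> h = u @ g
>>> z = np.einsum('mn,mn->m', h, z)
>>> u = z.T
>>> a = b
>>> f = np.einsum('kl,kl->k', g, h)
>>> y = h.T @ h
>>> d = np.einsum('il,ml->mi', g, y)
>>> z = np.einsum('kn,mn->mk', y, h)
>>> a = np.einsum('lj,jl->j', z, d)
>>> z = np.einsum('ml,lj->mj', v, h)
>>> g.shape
(17, 2)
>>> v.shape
(17, 17)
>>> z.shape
(17, 2)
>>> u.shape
(17,)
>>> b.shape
(2,)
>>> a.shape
(2,)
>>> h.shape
(17, 2)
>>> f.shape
(17,)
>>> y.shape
(2, 2)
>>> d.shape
(2, 17)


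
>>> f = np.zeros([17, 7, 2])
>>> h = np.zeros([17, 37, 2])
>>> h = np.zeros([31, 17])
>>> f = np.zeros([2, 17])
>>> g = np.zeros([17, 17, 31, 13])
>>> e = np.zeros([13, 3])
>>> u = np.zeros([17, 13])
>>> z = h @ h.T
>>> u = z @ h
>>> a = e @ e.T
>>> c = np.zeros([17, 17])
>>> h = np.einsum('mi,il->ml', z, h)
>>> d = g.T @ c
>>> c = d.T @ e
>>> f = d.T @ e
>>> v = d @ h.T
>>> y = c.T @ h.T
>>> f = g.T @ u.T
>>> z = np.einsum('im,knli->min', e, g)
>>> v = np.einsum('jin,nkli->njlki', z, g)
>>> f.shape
(13, 31, 17, 31)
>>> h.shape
(31, 17)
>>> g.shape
(17, 17, 31, 13)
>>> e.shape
(13, 3)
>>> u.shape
(31, 17)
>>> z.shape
(3, 13, 17)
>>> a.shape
(13, 13)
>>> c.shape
(17, 17, 31, 3)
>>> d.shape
(13, 31, 17, 17)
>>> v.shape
(17, 3, 31, 17, 13)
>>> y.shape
(3, 31, 17, 31)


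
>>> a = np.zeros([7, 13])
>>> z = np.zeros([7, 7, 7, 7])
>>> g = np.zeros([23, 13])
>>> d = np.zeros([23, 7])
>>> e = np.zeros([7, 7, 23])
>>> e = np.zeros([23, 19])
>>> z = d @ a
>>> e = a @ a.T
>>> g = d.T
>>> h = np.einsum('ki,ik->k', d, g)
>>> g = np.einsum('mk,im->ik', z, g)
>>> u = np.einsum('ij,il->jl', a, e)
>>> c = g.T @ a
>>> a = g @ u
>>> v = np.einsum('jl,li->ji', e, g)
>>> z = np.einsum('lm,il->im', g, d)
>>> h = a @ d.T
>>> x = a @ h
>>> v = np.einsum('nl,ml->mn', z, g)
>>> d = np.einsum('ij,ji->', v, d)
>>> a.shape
(7, 7)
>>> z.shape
(23, 13)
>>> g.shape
(7, 13)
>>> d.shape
()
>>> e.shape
(7, 7)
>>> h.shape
(7, 23)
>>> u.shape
(13, 7)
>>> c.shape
(13, 13)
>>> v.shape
(7, 23)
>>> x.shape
(7, 23)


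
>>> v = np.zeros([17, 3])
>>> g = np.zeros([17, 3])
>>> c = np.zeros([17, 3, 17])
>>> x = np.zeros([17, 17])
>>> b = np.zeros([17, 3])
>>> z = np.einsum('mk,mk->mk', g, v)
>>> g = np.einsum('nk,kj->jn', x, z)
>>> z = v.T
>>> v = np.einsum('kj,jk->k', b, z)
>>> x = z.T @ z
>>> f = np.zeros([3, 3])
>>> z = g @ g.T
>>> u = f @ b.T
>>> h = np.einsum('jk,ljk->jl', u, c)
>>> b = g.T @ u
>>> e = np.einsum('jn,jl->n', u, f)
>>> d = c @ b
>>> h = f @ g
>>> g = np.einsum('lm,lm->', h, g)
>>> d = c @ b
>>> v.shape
(17,)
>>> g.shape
()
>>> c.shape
(17, 3, 17)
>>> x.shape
(17, 17)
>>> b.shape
(17, 17)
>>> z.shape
(3, 3)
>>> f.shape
(3, 3)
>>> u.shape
(3, 17)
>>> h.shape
(3, 17)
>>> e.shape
(17,)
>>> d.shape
(17, 3, 17)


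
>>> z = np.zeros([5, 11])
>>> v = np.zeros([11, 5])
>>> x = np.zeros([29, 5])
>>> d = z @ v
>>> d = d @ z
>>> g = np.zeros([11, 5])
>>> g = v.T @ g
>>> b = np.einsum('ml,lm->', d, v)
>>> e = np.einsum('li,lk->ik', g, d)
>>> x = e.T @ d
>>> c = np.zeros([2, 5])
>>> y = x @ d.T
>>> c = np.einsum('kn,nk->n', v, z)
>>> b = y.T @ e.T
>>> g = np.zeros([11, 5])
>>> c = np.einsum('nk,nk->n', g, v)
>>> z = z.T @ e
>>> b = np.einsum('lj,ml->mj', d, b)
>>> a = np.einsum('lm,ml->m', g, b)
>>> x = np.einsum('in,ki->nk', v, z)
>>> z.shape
(11, 11)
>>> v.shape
(11, 5)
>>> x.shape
(5, 11)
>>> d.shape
(5, 11)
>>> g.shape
(11, 5)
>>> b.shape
(5, 11)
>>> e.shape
(5, 11)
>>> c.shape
(11,)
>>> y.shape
(11, 5)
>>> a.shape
(5,)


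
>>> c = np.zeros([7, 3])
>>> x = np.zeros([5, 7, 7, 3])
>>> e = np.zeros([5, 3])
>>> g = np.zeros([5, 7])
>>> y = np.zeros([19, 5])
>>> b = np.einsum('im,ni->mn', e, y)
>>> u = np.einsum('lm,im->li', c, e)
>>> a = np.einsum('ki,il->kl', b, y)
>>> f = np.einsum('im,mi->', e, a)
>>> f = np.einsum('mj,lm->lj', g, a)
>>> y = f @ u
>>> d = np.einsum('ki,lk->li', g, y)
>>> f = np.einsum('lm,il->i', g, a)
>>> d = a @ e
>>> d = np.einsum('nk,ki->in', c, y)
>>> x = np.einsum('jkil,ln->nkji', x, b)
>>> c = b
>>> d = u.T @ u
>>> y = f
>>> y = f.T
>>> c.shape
(3, 19)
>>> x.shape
(19, 7, 5, 7)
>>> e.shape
(5, 3)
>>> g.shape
(5, 7)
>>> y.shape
(3,)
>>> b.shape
(3, 19)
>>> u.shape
(7, 5)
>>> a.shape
(3, 5)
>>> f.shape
(3,)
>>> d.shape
(5, 5)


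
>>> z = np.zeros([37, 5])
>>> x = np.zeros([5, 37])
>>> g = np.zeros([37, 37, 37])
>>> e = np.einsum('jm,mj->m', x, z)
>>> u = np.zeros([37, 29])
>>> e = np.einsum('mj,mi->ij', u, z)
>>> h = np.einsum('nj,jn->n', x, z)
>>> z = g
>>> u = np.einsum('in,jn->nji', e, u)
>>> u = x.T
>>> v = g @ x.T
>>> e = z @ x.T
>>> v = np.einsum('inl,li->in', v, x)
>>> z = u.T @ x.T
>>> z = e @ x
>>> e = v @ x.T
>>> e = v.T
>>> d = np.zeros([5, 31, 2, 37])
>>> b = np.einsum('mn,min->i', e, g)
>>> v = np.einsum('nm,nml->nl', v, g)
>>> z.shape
(37, 37, 37)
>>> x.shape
(5, 37)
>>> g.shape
(37, 37, 37)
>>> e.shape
(37, 37)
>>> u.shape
(37, 5)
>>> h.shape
(5,)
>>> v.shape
(37, 37)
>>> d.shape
(5, 31, 2, 37)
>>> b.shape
(37,)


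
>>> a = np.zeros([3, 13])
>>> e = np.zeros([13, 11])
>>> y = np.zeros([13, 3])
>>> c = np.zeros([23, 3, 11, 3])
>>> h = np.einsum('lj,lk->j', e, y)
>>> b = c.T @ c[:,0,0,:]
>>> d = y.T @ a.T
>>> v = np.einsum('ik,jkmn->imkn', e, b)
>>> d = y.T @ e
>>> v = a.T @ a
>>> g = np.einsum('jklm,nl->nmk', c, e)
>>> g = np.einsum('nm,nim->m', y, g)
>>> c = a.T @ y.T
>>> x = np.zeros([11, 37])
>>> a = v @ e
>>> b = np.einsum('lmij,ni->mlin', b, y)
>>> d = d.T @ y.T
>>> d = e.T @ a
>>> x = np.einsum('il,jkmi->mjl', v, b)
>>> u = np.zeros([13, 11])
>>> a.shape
(13, 11)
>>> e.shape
(13, 11)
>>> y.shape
(13, 3)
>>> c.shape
(13, 13)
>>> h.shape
(11,)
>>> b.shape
(11, 3, 3, 13)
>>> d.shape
(11, 11)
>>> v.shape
(13, 13)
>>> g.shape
(3,)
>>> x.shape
(3, 11, 13)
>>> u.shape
(13, 11)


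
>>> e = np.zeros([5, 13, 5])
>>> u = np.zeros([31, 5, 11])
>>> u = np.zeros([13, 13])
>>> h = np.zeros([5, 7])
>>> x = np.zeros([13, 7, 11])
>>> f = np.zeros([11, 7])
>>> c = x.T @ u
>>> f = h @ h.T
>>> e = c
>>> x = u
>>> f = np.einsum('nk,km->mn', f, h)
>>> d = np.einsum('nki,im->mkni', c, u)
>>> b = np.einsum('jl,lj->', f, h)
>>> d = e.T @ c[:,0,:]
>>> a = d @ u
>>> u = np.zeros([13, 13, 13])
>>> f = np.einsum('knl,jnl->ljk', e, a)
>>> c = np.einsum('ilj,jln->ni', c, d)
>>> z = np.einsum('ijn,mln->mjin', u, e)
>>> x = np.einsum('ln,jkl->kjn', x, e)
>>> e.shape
(11, 7, 13)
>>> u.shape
(13, 13, 13)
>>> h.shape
(5, 7)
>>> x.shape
(7, 11, 13)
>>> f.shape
(13, 13, 11)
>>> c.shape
(13, 11)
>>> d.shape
(13, 7, 13)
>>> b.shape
()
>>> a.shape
(13, 7, 13)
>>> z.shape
(11, 13, 13, 13)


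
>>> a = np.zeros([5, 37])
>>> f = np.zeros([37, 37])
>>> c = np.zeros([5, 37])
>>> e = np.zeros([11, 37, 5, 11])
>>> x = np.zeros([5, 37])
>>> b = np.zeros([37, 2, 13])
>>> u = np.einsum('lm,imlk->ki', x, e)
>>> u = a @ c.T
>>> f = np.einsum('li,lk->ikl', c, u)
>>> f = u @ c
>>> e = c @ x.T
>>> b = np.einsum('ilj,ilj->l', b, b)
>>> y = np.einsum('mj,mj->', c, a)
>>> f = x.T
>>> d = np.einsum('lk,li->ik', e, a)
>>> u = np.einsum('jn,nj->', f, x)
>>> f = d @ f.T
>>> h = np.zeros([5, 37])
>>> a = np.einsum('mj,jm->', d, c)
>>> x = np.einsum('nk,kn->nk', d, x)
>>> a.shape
()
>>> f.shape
(37, 37)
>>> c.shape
(5, 37)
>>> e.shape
(5, 5)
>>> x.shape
(37, 5)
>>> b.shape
(2,)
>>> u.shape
()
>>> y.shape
()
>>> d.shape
(37, 5)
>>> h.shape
(5, 37)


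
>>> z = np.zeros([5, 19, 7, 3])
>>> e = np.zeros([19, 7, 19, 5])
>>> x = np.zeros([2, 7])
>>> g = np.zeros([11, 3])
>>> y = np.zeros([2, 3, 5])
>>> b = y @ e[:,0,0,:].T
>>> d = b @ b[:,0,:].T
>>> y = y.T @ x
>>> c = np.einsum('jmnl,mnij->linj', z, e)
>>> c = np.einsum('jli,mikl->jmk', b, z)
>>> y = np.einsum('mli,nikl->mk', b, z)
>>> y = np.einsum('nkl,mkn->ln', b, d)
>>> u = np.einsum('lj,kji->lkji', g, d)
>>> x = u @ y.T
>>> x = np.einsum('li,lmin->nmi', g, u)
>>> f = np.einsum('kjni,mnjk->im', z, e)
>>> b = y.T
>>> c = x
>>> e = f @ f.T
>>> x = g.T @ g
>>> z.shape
(5, 19, 7, 3)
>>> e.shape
(3, 3)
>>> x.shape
(3, 3)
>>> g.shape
(11, 3)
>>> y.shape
(19, 2)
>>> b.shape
(2, 19)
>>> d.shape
(2, 3, 2)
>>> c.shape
(2, 2, 3)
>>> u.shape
(11, 2, 3, 2)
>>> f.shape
(3, 19)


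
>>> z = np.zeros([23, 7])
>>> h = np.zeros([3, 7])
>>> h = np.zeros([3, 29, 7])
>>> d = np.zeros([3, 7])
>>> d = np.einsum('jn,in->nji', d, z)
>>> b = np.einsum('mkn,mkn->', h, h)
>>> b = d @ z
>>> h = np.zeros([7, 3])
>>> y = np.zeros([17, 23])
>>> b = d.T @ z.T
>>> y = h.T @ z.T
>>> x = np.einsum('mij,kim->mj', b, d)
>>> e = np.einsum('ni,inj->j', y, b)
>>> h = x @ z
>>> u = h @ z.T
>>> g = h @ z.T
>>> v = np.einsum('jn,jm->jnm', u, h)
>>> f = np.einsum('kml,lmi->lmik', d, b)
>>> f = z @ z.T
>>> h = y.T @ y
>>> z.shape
(23, 7)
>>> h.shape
(23, 23)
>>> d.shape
(7, 3, 23)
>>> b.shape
(23, 3, 23)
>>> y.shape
(3, 23)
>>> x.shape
(23, 23)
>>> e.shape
(23,)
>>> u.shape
(23, 23)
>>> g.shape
(23, 23)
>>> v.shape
(23, 23, 7)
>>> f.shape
(23, 23)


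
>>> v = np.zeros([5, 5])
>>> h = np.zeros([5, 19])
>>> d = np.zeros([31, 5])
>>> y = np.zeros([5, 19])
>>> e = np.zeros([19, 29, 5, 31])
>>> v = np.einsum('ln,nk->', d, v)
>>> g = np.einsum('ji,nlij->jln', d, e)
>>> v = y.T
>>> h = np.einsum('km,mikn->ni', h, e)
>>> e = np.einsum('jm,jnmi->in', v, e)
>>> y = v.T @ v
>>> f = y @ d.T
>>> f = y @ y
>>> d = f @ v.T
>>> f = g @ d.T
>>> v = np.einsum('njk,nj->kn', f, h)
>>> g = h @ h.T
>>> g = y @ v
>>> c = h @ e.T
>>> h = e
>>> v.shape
(5, 31)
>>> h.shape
(31, 29)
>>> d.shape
(5, 19)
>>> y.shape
(5, 5)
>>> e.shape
(31, 29)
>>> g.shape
(5, 31)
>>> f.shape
(31, 29, 5)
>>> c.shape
(31, 31)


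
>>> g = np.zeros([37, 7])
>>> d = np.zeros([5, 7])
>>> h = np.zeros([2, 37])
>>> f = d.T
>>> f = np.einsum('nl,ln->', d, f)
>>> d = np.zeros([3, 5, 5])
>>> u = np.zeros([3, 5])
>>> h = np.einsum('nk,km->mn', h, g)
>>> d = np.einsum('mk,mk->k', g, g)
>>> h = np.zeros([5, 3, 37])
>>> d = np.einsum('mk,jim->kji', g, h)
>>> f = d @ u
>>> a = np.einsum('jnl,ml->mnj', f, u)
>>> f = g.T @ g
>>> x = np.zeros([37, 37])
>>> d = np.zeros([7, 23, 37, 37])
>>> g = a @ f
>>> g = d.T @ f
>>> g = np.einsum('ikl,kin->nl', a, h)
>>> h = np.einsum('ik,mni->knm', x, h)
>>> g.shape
(37, 7)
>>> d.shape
(7, 23, 37, 37)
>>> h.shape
(37, 3, 5)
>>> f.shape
(7, 7)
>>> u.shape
(3, 5)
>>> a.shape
(3, 5, 7)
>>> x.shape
(37, 37)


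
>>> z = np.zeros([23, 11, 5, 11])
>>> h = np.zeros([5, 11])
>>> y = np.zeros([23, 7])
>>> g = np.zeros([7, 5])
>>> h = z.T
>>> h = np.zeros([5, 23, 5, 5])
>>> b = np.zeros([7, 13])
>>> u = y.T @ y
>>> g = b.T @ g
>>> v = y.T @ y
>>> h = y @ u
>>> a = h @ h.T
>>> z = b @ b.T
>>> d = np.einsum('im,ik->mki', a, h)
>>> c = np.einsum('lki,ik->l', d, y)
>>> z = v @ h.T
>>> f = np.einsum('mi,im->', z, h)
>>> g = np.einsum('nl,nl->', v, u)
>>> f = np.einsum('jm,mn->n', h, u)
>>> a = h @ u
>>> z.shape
(7, 23)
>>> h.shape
(23, 7)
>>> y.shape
(23, 7)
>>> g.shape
()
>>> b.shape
(7, 13)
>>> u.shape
(7, 7)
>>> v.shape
(7, 7)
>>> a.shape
(23, 7)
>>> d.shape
(23, 7, 23)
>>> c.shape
(23,)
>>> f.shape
(7,)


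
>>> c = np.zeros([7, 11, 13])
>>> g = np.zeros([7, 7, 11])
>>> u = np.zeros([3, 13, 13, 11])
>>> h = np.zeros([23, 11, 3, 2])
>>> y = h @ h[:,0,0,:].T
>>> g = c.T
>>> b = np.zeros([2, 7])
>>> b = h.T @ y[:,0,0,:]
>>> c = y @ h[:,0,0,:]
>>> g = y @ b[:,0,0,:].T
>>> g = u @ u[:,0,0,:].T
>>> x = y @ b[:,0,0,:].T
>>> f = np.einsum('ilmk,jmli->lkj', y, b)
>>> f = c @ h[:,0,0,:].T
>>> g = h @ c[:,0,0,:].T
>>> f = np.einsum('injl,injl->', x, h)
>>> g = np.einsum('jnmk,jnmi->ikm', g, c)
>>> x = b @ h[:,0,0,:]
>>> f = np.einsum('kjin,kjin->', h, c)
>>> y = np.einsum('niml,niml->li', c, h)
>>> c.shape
(23, 11, 3, 2)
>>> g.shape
(2, 23, 3)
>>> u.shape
(3, 13, 13, 11)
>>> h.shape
(23, 11, 3, 2)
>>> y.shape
(2, 11)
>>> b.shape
(2, 3, 11, 23)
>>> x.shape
(2, 3, 11, 2)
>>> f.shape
()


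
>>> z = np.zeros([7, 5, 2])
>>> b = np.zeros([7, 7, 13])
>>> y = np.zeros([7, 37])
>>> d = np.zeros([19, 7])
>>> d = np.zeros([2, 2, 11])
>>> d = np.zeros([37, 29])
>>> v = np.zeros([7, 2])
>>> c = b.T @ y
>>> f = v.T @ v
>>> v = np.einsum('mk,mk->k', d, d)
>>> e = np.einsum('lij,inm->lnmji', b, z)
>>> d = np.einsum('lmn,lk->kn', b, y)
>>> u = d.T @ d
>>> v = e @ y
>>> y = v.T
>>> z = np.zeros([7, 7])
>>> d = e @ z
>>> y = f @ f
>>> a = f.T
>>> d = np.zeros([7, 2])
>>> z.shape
(7, 7)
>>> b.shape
(7, 7, 13)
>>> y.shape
(2, 2)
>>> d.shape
(7, 2)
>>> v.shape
(7, 5, 2, 13, 37)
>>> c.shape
(13, 7, 37)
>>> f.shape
(2, 2)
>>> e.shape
(7, 5, 2, 13, 7)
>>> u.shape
(13, 13)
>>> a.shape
(2, 2)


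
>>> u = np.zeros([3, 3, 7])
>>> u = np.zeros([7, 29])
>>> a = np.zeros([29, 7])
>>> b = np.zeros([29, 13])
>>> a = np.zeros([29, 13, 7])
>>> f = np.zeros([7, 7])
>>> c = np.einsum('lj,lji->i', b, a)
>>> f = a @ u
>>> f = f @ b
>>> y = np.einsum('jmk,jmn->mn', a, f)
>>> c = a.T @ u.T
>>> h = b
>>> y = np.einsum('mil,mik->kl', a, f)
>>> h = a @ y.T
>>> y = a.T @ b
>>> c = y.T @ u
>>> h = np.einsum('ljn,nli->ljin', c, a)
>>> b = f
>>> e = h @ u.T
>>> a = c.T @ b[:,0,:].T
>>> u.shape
(7, 29)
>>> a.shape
(29, 13, 29)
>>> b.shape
(29, 13, 13)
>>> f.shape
(29, 13, 13)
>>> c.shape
(13, 13, 29)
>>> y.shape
(7, 13, 13)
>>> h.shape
(13, 13, 7, 29)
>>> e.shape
(13, 13, 7, 7)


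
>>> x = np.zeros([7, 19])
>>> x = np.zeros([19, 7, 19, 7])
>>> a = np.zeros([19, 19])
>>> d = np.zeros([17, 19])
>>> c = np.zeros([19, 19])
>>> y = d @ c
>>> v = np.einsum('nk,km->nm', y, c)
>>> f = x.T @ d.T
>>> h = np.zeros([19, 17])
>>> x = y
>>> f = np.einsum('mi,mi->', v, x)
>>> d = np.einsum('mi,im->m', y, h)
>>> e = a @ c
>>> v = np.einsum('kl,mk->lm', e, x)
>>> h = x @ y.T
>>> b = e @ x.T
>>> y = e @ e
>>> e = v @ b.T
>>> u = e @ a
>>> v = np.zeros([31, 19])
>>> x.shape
(17, 19)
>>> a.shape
(19, 19)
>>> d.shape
(17,)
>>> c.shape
(19, 19)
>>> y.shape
(19, 19)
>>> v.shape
(31, 19)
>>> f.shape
()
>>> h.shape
(17, 17)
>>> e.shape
(19, 19)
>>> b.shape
(19, 17)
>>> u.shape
(19, 19)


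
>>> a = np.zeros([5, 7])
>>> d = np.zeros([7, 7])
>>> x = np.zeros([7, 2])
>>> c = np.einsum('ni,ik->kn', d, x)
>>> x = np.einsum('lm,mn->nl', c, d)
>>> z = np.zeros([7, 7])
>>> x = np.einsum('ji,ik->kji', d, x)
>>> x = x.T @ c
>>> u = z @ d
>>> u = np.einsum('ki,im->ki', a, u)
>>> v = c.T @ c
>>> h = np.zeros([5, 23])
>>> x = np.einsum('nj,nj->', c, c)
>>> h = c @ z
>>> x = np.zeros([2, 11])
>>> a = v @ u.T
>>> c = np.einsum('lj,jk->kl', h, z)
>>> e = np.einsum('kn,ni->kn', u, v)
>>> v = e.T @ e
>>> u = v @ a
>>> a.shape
(7, 5)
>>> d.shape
(7, 7)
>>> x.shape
(2, 11)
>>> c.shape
(7, 2)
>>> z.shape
(7, 7)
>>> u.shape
(7, 5)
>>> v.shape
(7, 7)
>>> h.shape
(2, 7)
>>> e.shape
(5, 7)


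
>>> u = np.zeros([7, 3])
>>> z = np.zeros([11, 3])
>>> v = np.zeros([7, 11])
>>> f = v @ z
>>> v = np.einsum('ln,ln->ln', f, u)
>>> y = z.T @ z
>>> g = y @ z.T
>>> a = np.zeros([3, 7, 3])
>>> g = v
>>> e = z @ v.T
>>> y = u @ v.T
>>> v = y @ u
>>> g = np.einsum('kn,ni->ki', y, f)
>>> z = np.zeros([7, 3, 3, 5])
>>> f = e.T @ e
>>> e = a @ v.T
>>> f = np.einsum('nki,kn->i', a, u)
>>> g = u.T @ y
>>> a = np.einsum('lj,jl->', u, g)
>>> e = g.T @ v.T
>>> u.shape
(7, 3)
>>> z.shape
(7, 3, 3, 5)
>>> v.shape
(7, 3)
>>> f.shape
(3,)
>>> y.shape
(7, 7)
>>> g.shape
(3, 7)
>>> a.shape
()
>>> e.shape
(7, 7)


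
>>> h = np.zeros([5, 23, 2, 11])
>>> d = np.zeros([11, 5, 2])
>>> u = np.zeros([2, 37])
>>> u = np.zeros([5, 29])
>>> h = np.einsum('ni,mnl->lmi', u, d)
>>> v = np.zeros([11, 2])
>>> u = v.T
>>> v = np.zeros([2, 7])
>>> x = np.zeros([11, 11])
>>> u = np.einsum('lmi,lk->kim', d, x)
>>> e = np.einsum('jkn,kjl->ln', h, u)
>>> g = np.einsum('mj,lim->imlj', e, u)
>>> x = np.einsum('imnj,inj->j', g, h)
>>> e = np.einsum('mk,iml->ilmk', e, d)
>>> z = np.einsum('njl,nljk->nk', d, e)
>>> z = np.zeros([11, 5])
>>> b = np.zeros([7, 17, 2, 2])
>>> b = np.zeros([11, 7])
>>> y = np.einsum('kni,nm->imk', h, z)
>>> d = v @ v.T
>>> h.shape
(2, 11, 29)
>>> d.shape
(2, 2)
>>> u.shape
(11, 2, 5)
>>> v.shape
(2, 7)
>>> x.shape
(29,)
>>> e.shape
(11, 2, 5, 29)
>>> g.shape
(2, 5, 11, 29)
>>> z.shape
(11, 5)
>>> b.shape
(11, 7)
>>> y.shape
(29, 5, 2)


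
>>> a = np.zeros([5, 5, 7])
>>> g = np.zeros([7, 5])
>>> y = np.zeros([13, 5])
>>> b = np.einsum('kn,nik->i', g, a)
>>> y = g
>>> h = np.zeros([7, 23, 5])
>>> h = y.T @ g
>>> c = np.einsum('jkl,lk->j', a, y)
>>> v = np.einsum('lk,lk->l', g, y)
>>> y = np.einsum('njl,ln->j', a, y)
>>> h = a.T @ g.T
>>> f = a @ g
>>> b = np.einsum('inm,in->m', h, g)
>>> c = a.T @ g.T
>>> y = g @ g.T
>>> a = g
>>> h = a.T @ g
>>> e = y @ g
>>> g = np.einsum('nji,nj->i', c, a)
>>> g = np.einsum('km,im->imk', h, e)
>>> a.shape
(7, 5)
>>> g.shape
(7, 5, 5)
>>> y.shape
(7, 7)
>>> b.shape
(7,)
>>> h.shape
(5, 5)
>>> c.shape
(7, 5, 7)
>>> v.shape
(7,)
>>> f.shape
(5, 5, 5)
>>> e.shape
(7, 5)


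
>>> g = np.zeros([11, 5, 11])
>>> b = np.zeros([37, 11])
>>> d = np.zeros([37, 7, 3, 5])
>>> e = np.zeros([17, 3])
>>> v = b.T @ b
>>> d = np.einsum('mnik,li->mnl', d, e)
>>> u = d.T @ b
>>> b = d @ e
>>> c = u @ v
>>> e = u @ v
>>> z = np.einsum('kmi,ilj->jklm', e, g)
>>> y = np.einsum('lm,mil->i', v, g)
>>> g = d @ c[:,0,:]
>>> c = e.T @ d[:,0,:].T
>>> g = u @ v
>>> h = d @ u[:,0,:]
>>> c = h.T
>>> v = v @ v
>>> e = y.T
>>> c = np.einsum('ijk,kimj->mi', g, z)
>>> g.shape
(17, 7, 11)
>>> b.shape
(37, 7, 3)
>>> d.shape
(37, 7, 17)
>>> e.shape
(5,)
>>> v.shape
(11, 11)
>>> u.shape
(17, 7, 11)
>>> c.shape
(5, 17)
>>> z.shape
(11, 17, 5, 7)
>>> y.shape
(5,)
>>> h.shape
(37, 7, 11)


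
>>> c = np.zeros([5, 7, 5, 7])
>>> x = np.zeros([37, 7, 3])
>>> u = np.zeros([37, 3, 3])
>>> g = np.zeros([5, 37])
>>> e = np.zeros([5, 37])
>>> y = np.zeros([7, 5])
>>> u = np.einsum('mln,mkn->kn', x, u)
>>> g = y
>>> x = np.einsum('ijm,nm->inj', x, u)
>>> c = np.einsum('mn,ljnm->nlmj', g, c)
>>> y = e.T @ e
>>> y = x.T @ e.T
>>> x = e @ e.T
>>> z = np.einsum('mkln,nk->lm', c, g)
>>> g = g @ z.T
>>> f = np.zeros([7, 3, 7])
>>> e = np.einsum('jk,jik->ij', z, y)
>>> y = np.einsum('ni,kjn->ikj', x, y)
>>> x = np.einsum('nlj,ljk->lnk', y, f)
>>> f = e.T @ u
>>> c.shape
(5, 5, 7, 7)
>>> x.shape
(7, 5, 7)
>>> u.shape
(3, 3)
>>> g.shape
(7, 7)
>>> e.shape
(3, 7)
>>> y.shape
(5, 7, 3)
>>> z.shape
(7, 5)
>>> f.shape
(7, 3)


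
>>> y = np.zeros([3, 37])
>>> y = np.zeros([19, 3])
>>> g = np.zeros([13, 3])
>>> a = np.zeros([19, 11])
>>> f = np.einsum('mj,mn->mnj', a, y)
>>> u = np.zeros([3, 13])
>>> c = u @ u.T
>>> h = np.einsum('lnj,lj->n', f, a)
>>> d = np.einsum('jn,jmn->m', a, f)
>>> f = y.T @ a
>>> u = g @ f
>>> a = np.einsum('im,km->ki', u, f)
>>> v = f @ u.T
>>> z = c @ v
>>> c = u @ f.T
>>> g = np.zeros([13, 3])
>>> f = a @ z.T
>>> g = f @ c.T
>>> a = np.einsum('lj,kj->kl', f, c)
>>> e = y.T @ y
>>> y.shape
(19, 3)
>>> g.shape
(3, 13)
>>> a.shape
(13, 3)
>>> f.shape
(3, 3)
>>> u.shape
(13, 11)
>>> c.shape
(13, 3)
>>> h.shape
(3,)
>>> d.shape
(3,)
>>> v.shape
(3, 13)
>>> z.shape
(3, 13)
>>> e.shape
(3, 3)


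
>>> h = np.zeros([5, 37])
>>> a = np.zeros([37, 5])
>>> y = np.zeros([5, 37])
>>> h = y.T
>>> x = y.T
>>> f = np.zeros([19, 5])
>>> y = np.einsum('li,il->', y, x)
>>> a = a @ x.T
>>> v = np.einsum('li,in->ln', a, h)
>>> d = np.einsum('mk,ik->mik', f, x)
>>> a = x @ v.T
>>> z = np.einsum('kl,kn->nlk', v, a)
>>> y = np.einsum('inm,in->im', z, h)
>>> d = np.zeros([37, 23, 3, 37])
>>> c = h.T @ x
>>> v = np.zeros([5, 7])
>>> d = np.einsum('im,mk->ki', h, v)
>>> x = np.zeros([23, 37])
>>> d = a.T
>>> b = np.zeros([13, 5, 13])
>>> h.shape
(37, 5)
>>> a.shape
(37, 37)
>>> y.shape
(37, 37)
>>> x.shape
(23, 37)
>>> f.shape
(19, 5)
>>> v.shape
(5, 7)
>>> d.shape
(37, 37)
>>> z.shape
(37, 5, 37)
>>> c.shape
(5, 5)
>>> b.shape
(13, 5, 13)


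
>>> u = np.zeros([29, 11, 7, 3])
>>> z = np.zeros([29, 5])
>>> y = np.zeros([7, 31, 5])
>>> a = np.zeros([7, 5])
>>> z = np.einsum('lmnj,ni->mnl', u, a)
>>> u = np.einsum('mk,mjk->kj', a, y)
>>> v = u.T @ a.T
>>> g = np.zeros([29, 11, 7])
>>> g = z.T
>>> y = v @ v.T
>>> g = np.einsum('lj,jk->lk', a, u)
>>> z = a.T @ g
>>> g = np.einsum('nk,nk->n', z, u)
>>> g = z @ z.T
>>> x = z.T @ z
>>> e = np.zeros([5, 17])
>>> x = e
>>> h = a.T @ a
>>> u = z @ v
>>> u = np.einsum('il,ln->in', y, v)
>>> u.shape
(31, 7)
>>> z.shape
(5, 31)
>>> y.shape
(31, 31)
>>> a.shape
(7, 5)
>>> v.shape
(31, 7)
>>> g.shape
(5, 5)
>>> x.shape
(5, 17)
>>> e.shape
(5, 17)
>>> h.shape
(5, 5)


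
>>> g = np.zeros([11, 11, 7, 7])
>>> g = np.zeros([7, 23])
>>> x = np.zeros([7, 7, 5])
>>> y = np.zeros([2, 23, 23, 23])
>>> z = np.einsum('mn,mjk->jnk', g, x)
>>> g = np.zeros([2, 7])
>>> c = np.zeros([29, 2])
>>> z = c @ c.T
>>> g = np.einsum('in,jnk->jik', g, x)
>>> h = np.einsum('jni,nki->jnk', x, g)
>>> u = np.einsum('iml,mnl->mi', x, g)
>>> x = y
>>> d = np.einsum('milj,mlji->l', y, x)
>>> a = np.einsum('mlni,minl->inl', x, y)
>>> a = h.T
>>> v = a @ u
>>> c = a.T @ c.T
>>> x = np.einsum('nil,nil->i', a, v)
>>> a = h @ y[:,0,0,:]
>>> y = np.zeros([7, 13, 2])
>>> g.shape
(7, 2, 5)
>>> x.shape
(7,)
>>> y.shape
(7, 13, 2)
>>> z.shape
(29, 29)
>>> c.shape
(7, 7, 29)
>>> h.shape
(7, 7, 2)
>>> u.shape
(7, 7)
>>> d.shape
(23,)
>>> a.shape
(7, 7, 23)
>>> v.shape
(2, 7, 7)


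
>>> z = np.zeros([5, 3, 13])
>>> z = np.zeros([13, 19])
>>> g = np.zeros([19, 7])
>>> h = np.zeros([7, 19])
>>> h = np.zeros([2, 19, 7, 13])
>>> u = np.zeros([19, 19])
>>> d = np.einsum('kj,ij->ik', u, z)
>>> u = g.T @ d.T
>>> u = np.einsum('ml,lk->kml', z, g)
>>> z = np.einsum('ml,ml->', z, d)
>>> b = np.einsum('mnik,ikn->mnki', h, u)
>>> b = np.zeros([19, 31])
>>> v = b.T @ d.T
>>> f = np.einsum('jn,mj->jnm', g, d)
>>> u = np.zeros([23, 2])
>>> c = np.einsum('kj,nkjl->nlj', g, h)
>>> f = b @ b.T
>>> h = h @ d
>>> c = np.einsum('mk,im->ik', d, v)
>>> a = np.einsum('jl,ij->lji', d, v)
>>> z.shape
()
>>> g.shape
(19, 7)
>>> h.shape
(2, 19, 7, 19)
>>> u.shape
(23, 2)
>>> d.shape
(13, 19)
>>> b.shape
(19, 31)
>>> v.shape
(31, 13)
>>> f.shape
(19, 19)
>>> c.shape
(31, 19)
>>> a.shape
(19, 13, 31)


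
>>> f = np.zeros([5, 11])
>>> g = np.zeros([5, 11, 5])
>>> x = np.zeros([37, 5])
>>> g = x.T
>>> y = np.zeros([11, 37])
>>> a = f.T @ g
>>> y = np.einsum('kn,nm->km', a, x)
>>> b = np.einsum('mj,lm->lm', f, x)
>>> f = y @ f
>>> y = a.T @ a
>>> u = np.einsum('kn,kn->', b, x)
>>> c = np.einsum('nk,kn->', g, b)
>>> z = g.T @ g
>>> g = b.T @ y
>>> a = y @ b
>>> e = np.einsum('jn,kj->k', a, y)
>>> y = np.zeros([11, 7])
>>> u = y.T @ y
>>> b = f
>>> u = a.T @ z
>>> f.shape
(11, 11)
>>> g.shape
(5, 37)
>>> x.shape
(37, 5)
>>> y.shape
(11, 7)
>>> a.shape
(37, 5)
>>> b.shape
(11, 11)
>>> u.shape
(5, 37)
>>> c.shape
()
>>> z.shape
(37, 37)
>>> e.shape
(37,)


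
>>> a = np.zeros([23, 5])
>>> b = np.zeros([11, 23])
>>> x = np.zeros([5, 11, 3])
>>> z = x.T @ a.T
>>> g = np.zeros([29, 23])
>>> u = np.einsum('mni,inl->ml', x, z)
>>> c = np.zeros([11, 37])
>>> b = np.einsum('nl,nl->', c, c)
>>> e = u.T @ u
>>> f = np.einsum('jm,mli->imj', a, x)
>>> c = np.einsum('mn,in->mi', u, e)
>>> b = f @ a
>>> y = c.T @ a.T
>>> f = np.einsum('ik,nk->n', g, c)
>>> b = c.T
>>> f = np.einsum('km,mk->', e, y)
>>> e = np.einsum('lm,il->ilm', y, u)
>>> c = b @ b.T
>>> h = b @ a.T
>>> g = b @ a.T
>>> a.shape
(23, 5)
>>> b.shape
(23, 5)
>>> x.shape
(5, 11, 3)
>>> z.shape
(3, 11, 23)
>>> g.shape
(23, 23)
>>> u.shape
(5, 23)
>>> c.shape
(23, 23)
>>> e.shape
(5, 23, 23)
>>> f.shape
()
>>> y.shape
(23, 23)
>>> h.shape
(23, 23)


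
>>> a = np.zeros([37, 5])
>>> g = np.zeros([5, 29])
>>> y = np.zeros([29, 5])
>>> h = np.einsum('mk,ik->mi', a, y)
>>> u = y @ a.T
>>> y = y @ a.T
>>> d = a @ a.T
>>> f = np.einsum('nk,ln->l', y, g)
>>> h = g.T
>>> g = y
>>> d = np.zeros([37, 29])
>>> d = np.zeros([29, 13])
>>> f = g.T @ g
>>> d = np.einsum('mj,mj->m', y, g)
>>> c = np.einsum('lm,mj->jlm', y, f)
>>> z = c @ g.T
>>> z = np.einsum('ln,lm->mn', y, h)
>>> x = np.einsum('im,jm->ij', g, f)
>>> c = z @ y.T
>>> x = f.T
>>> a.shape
(37, 5)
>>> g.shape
(29, 37)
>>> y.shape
(29, 37)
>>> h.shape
(29, 5)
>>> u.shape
(29, 37)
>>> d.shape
(29,)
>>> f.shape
(37, 37)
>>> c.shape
(5, 29)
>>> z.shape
(5, 37)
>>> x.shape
(37, 37)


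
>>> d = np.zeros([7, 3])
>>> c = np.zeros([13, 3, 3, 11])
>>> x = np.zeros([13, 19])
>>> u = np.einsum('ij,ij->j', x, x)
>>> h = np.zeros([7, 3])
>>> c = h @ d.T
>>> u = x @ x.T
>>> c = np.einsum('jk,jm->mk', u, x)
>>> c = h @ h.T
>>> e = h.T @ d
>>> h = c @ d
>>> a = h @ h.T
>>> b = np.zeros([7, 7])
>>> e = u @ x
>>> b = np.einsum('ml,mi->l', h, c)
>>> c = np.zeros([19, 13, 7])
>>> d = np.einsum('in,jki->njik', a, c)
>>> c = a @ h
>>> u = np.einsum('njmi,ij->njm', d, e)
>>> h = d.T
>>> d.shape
(7, 19, 7, 13)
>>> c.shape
(7, 3)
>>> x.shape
(13, 19)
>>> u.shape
(7, 19, 7)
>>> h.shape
(13, 7, 19, 7)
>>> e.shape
(13, 19)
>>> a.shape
(7, 7)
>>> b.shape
(3,)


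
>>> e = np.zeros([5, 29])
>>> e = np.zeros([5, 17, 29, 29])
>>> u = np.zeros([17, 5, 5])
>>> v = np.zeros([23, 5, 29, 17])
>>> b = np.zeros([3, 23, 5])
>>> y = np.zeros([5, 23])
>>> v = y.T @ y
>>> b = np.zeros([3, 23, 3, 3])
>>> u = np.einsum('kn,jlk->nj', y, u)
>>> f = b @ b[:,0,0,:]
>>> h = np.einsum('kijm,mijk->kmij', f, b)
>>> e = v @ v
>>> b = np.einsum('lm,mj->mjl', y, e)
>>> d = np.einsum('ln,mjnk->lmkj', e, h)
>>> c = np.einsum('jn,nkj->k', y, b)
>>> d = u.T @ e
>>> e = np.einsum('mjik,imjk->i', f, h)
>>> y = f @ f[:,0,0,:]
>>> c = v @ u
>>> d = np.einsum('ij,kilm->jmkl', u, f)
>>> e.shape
(3,)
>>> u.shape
(23, 17)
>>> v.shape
(23, 23)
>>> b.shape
(23, 23, 5)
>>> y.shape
(3, 23, 3, 3)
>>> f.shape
(3, 23, 3, 3)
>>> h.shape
(3, 3, 23, 3)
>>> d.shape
(17, 3, 3, 3)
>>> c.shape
(23, 17)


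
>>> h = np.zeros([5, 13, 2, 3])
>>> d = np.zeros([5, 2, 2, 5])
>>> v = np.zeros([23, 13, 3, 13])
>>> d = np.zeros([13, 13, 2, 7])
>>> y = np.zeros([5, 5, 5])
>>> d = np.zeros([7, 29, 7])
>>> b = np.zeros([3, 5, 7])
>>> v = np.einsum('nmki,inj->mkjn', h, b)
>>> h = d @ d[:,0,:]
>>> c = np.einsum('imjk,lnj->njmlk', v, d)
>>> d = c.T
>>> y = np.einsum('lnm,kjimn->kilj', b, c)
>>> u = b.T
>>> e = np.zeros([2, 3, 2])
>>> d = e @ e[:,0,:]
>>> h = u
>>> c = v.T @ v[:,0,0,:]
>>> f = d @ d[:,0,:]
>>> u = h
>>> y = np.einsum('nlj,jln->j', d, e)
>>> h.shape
(7, 5, 3)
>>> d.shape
(2, 3, 2)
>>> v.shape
(13, 2, 7, 5)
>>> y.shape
(2,)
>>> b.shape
(3, 5, 7)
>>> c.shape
(5, 7, 2, 5)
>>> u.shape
(7, 5, 3)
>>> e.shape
(2, 3, 2)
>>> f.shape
(2, 3, 2)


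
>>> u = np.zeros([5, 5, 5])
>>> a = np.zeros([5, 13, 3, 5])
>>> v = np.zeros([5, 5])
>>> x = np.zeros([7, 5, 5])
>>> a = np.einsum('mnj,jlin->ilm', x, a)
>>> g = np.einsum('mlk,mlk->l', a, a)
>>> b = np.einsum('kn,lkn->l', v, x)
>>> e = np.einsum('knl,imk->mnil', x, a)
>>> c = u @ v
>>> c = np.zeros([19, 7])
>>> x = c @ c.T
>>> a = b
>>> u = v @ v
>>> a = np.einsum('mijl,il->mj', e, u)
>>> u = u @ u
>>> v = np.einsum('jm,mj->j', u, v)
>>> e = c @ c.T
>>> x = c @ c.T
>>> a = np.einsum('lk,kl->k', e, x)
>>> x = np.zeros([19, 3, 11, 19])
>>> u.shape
(5, 5)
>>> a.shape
(19,)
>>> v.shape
(5,)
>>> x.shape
(19, 3, 11, 19)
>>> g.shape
(13,)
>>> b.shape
(7,)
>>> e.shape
(19, 19)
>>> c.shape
(19, 7)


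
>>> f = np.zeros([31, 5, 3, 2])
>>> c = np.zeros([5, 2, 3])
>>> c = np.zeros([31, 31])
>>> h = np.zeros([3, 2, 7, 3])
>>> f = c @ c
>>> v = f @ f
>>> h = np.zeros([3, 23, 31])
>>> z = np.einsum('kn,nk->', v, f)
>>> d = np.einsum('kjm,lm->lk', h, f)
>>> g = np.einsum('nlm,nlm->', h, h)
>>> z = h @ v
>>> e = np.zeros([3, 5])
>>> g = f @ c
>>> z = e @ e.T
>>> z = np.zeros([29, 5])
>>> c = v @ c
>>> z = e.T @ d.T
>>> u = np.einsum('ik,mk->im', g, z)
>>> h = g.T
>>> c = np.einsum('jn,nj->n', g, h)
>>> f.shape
(31, 31)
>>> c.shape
(31,)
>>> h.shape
(31, 31)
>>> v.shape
(31, 31)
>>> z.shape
(5, 31)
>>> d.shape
(31, 3)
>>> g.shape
(31, 31)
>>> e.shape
(3, 5)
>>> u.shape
(31, 5)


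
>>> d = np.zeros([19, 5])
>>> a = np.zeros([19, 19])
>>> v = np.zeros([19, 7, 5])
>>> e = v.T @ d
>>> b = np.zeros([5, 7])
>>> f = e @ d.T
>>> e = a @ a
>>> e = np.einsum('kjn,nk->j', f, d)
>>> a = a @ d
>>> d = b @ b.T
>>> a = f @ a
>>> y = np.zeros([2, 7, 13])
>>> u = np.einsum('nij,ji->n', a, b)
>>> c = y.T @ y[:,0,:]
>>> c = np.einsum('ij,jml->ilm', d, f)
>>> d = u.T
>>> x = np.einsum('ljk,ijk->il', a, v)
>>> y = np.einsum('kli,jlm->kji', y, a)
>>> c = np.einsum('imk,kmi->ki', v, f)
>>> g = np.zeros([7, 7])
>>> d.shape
(5,)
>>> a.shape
(5, 7, 5)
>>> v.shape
(19, 7, 5)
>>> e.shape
(7,)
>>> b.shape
(5, 7)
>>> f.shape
(5, 7, 19)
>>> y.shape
(2, 5, 13)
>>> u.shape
(5,)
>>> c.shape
(5, 19)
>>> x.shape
(19, 5)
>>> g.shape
(7, 7)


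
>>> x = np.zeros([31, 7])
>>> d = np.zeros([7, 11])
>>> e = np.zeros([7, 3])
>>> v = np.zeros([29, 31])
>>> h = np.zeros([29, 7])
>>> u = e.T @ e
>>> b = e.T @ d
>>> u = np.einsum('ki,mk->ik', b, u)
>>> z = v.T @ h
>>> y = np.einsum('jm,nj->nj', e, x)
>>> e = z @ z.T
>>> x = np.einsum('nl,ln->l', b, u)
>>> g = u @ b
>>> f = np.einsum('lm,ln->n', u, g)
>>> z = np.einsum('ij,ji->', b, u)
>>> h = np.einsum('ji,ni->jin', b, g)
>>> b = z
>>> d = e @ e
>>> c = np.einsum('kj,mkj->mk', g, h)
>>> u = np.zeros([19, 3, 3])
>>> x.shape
(11,)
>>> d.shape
(31, 31)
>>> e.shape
(31, 31)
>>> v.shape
(29, 31)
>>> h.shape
(3, 11, 11)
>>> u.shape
(19, 3, 3)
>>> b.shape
()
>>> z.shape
()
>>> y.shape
(31, 7)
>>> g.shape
(11, 11)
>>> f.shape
(11,)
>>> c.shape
(3, 11)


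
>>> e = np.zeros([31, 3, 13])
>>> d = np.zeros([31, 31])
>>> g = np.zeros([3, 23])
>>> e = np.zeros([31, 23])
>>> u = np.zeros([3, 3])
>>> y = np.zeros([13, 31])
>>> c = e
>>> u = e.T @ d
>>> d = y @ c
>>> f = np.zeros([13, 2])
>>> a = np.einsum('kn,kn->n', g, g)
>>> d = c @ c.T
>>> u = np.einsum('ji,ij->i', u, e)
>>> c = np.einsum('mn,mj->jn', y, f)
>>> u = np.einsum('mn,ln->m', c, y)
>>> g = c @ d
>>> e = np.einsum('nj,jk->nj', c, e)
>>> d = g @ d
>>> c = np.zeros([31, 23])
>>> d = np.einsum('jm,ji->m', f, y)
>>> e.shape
(2, 31)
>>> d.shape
(2,)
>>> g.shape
(2, 31)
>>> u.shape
(2,)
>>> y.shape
(13, 31)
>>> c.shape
(31, 23)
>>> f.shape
(13, 2)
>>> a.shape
(23,)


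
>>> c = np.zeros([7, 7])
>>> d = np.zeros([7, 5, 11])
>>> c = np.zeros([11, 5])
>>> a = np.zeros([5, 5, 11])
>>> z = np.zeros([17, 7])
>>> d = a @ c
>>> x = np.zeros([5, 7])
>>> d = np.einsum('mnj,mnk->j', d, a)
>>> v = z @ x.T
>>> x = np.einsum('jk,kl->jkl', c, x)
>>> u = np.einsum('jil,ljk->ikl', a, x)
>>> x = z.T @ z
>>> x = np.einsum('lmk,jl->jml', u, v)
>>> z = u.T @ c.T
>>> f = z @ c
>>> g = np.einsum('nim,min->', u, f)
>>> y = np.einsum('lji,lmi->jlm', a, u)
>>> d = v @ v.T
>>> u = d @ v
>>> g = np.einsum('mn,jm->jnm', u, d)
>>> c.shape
(11, 5)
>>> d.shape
(17, 17)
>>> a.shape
(5, 5, 11)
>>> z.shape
(11, 7, 11)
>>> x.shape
(17, 7, 5)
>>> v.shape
(17, 5)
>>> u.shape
(17, 5)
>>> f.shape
(11, 7, 5)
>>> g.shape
(17, 5, 17)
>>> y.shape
(5, 5, 7)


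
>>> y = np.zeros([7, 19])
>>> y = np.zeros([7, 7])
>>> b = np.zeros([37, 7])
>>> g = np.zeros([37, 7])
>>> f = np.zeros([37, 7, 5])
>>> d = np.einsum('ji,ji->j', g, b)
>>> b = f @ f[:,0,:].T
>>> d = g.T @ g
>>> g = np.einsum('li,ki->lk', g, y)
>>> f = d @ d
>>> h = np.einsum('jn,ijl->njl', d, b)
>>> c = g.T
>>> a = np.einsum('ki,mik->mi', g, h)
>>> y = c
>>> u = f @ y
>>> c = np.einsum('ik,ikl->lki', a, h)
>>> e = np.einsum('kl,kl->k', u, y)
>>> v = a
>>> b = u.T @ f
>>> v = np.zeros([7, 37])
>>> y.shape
(7, 37)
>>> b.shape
(37, 7)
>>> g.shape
(37, 7)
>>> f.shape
(7, 7)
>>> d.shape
(7, 7)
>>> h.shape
(7, 7, 37)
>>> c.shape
(37, 7, 7)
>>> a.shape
(7, 7)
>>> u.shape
(7, 37)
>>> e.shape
(7,)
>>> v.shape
(7, 37)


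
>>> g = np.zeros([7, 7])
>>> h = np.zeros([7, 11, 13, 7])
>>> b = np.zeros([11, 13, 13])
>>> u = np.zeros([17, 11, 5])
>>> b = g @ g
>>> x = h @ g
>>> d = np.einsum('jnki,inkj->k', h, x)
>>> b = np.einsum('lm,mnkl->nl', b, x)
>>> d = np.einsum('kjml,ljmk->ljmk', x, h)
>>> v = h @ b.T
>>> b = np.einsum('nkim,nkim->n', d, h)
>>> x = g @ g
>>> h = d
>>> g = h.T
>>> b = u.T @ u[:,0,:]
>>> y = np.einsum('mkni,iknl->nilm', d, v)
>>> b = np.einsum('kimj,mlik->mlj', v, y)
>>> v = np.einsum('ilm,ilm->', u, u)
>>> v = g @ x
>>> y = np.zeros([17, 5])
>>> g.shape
(7, 13, 11, 7)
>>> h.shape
(7, 11, 13, 7)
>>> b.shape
(13, 7, 11)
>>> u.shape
(17, 11, 5)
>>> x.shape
(7, 7)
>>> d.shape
(7, 11, 13, 7)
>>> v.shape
(7, 13, 11, 7)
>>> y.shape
(17, 5)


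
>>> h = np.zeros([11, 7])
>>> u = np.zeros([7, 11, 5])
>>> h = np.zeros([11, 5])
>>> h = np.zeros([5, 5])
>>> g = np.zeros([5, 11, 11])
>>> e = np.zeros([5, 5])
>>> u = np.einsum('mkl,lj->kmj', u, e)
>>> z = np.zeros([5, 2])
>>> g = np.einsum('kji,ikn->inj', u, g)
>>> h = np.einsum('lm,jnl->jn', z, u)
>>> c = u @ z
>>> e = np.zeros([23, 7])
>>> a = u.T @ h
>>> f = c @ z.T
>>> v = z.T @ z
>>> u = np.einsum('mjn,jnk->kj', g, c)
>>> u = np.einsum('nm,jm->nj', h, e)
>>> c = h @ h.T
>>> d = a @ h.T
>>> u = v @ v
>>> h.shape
(11, 7)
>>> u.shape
(2, 2)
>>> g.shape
(5, 11, 7)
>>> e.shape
(23, 7)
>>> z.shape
(5, 2)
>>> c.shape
(11, 11)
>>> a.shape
(5, 7, 7)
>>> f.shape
(11, 7, 5)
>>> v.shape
(2, 2)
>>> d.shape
(5, 7, 11)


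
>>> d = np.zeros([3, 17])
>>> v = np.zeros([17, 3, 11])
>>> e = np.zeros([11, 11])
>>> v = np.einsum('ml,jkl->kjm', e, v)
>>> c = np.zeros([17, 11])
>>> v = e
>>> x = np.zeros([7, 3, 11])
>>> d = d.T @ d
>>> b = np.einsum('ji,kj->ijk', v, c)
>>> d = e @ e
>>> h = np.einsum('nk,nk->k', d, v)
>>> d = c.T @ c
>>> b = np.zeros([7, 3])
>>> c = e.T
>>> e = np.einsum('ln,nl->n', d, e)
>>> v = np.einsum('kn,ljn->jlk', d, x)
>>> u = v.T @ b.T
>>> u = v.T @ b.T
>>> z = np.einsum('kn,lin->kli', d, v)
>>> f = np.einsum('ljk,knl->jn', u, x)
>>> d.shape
(11, 11)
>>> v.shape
(3, 7, 11)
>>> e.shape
(11,)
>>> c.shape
(11, 11)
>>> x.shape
(7, 3, 11)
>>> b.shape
(7, 3)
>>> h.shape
(11,)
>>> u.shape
(11, 7, 7)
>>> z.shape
(11, 3, 7)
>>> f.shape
(7, 3)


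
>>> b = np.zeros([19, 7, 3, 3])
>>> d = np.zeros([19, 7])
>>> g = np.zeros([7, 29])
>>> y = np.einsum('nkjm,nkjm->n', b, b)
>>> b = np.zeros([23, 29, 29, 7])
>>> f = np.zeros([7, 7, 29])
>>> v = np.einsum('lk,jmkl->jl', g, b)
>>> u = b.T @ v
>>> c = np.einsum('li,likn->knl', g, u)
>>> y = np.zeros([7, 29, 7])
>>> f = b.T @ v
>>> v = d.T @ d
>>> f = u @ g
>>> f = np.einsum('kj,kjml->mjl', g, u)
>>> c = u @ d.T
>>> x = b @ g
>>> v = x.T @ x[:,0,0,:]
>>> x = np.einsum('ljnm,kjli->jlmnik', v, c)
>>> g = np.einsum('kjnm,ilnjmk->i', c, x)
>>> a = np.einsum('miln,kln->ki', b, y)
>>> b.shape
(23, 29, 29, 7)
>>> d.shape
(19, 7)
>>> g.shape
(29,)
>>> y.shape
(7, 29, 7)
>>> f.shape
(29, 29, 7)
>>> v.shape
(29, 29, 29, 29)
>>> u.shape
(7, 29, 29, 7)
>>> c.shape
(7, 29, 29, 19)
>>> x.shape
(29, 29, 29, 29, 19, 7)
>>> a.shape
(7, 29)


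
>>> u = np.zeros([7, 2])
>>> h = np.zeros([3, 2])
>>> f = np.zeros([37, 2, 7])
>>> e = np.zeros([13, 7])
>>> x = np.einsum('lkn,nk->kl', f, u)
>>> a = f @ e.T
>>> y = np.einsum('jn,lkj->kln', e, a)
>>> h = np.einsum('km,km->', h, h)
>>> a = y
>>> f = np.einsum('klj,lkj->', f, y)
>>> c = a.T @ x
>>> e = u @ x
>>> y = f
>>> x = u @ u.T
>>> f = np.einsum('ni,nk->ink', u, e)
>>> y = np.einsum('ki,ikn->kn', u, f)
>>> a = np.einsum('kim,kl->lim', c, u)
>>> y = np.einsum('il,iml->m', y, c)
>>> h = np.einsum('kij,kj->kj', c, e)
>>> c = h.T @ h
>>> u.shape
(7, 2)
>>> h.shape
(7, 37)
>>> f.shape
(2, 7, 37)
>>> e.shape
(7, 37)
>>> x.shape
(7, 7)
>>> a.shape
(2, 37, 37)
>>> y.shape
(37,)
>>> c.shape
(37, 37)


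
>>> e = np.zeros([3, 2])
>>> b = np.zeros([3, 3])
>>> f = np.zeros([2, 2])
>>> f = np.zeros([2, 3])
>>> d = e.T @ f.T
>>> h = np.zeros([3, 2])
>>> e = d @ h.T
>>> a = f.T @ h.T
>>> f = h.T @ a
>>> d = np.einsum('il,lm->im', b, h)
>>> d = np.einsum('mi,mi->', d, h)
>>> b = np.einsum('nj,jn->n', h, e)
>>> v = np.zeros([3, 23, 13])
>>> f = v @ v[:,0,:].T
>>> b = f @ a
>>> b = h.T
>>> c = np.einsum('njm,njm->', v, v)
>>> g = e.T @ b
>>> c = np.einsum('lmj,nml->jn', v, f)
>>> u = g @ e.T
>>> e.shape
(2, 3)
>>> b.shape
(2, 3)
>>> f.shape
(3, 23, 3)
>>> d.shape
()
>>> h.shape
(3, 2)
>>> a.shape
(3, 3)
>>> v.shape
(3, 23, 13)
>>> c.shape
(13, 3)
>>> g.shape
(3, 3)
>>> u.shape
(3, 2)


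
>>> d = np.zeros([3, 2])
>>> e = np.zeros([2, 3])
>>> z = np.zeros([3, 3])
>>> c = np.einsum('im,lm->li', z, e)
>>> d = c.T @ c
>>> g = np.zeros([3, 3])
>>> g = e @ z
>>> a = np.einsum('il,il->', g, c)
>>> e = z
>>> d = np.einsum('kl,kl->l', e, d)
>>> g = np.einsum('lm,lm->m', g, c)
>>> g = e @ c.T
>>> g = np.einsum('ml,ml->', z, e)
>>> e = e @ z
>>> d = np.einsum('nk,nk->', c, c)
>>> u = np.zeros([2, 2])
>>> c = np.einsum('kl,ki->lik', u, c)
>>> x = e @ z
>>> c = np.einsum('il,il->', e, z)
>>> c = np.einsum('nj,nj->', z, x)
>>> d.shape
()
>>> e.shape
(3, 3)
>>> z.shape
(3, 3)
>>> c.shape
()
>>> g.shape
()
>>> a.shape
()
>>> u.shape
(2, 2)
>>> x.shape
(3, 3)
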